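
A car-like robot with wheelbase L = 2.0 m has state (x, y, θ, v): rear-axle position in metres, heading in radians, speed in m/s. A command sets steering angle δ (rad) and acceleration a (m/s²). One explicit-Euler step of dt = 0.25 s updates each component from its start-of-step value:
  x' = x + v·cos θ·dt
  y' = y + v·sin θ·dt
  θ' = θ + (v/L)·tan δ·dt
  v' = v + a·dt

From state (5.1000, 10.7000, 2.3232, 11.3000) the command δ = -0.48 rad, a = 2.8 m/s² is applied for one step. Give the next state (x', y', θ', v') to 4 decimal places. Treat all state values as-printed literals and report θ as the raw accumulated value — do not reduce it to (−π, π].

x' = 5.1000 + 11.3000·cos(2.3232)·0.25 = 3.1694
y' = 10.7000 + 11.3000·sin(2.3232)·0.25 = 12.7624
θ' = 2.3232 + (11.3000/2.0)·tan(-0.48)·0.25 = 1.5878
v' = 11.3000 + 2.8000·0.25 = 12.0000

(3.1694, 12.7624, 1.5878, 12.0000)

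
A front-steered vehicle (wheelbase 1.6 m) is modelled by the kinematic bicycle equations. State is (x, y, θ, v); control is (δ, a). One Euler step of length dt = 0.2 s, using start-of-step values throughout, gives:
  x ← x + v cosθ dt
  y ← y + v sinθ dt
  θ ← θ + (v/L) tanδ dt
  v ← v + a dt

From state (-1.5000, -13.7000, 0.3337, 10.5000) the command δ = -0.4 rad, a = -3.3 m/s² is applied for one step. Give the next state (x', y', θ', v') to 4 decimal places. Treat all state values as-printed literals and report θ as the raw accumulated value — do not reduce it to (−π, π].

x' = -1.5000 + 10.5000·cos(0.3337)·0.2 = 0.4842
y' = -13.7000 + 10.5000·sin(0.3337)·0.2 = -13.0122
θ' = 0.3337 + (10.5000/1.6)·tan(-0.4)·0.2 = -0.2212
v' = 10.5000 − 3.3000·0.2 = 9.8400

(0.4842, -13.0122, -0.2212, 9.8400)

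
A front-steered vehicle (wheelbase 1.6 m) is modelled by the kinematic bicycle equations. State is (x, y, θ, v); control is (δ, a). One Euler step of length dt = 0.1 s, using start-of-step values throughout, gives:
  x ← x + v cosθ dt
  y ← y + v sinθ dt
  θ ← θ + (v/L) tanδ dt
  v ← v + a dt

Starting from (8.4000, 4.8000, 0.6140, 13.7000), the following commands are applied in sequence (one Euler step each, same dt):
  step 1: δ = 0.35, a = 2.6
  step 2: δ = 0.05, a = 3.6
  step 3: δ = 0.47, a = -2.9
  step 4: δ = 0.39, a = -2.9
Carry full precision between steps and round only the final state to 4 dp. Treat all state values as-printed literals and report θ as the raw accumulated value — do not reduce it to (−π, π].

(11.3715, 9.2750, 1.7853, 13.7400)

after step 1 (δ=0.35, a=2.6): (9.519769, 5.589314, 0.926556, 13.960000)
after step 2 (δ=0.05, a=3.6): (10.358195, 6.705494, 0.970217, 14.320000)
after step 3 (δ=0.47, a=-2.9): (11.167448, 7.886906, 1.424847, 14.030000)
after step 4 (δ=0.39, a=-2.9): (11.371489, 9.274990, 1.785290, 13.740000)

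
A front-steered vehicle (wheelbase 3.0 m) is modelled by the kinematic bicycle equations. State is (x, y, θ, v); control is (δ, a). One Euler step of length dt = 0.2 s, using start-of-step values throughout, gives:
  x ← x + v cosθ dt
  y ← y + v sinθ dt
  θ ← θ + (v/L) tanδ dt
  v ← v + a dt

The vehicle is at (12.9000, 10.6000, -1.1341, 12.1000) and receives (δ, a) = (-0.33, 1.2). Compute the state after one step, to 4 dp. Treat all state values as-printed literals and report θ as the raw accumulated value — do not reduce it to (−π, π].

(13.9235, 8.4071, -1.4104, 12.3400)

x' = 12.9000 + 12.1000·cos(-1.1341)·0.2 = 13.9235
y' = 10.6000 + 12.1000·sin(-1.1341)·0.2 = 8.4071
θ' = -1.1341 + (12.1000/3.0)·tan(-0.33)·0.2 = -1.4104
v' = 12.1000 + 1.2000·0.2 = 12.3400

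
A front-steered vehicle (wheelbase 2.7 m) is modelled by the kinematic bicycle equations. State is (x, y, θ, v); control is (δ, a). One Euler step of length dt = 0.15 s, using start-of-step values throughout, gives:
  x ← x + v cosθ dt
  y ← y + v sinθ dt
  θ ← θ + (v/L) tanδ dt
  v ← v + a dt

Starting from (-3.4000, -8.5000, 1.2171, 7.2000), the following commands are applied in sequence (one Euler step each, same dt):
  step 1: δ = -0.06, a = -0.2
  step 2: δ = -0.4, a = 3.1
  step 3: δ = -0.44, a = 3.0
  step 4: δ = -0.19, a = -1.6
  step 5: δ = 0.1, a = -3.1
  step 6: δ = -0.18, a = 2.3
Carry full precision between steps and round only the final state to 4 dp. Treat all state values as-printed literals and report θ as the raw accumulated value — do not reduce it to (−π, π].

(0.4438, -3.0451, 0.7077, 7.7250)

after step 1 (δ=-0.06, a=-0.2): (-3.025923, -7.486853, 1.193071, 7.170000)
after step 2 (δ=-0.4, a=3.1): (-2.629271, -6.487170, 1.024659, 7.635000)
after step 3 (δ=-0.44, a=3.0): (-2.034439, -5.508511, 0.824969, 8.085000)
after step 4 (δ=-0.19, a=-1.6): (-1.211491, -4.617714, 0.738585, 7.845000)
after step 5 (δ=0.1, a=-3.1): (-0.341377, -3.825475, 0.782315, 7.380000)
after step 6 (δ=-0.18, a=2.3): (0.443800, -3.045126, 0.707707, 7.725000)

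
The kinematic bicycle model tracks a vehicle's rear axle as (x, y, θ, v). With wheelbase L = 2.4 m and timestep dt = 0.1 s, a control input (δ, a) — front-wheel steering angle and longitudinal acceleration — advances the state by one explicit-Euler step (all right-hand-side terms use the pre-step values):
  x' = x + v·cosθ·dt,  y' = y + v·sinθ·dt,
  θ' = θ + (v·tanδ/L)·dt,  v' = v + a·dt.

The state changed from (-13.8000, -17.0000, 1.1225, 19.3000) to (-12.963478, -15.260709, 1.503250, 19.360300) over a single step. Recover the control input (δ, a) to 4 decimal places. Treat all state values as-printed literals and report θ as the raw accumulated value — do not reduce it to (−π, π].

δ = 0.4422, a = 0.6030

a = (v'−v)/dt = (0.060300)/0.1 = 0.6030
Δθ = θ'−θ = 0.380750;  (v·dt/L) = 19.3000·0.1/2.4 = 0.804167
tan δ = Δθ·L/(v·dt) = 0.473472  →  δ = 0.4422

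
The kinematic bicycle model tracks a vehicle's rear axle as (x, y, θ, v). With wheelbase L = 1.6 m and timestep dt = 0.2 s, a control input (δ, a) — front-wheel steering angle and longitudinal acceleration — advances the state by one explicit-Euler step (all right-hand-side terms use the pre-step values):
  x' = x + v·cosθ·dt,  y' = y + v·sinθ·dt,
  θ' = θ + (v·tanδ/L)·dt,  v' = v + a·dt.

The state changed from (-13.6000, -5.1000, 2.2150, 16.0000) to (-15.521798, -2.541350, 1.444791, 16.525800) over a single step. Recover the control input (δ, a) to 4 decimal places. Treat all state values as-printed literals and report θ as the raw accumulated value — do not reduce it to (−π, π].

δ = -0.3676, a = 2.6290

a = (v'−v)/dt = (0.525800)/0.2 = 2.6290
Δθ = θ'−θ = -0.770209;  (v·dt/L) = 16.0000·0.2/1.6 = 2.000000
tan δ = Δθ·L/(v·dt) = -0.385105  →  δ = -0.3676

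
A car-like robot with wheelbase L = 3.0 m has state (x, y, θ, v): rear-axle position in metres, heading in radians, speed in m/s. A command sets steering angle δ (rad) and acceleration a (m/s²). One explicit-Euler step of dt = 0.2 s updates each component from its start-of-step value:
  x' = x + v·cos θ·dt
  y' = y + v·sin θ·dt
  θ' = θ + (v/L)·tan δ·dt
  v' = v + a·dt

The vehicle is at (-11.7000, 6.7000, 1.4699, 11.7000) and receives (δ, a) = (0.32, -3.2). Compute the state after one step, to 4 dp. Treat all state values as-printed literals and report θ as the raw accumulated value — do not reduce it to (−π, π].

(-11.4643, 9.0281, 1.7284, 11.0600)

x' = -11.7000 + 11.7000·cos(1.4699)·0.2 = -11.4643
y' = 6.7000 + 11.7000·sin(1.4699)·0.2 = 9.0281
θ' = 1.4699 + (11.7000/3.0)·tan(0.32)·0.2 = 1.7284
v' = 11.7000 − 3.2000·0.2 = 11.0600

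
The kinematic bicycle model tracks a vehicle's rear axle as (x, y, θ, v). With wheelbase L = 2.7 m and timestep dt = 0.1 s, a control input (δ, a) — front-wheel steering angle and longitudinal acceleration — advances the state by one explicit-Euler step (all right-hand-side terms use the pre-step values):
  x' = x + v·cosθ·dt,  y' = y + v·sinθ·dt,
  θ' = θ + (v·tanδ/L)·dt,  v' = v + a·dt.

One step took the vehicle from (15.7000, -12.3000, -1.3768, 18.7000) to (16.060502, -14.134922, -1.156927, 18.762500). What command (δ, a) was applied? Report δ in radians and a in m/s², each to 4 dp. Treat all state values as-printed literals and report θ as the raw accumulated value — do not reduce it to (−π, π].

a = (v'−v)/dt = (0.062500)/0.1 = 0.6250
Δθ = θ'−θ = 0.219873;  (v·dt/L) = 18.7000·0.1/2.7 = 0.692593
tan δ = Δθ·L/(v·dt) = 0.317464  →  δ = 0.3074

δ = 0.3074, a = 0.6250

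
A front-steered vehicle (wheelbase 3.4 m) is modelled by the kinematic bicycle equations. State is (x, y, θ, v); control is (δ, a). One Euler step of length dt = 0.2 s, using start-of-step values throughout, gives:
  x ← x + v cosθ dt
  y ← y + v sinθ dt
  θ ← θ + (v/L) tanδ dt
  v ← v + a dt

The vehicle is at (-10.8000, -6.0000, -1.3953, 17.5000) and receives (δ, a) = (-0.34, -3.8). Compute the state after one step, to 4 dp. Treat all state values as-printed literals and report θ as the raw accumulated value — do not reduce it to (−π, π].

x' = -10.8000 + 17.5000·cos(-1.3953)·0.2 = -10.1889
y' = -6.0000 + 17.5000·sin(-1.3953)·0.2 = -9.4462
θ' = -1.3953 + (17.5000/3.4)·tan(-0.34)·0.2 = -1.7594
v' = 17.5000 − 3.8000·0.2 = 16.7400

(-10.1889, -9.4462, -1.7594, 16.7400)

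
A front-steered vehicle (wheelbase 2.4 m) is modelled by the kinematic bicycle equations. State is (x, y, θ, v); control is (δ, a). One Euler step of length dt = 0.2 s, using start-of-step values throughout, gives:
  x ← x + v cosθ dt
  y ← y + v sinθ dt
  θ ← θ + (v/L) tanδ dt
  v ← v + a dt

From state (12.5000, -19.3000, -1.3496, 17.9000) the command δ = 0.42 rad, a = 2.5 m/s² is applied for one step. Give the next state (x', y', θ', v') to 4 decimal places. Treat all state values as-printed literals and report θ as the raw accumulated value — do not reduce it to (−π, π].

x' = 12.5000 + 17.9000·cos(-1.3496)·0.2 = 13.2854
y' = -19.3000 + 17.9000·sin(-1.3496)·0.2 = -22.7928
θ' = -1.3496 + (17.9000/2.4)·tan(0.42)·0.2 = -0.6835
v' = 17.9000 + 2.5000·0.2 = 18.4000

(13.2854, -22.7928, -0.6835, 18.4000)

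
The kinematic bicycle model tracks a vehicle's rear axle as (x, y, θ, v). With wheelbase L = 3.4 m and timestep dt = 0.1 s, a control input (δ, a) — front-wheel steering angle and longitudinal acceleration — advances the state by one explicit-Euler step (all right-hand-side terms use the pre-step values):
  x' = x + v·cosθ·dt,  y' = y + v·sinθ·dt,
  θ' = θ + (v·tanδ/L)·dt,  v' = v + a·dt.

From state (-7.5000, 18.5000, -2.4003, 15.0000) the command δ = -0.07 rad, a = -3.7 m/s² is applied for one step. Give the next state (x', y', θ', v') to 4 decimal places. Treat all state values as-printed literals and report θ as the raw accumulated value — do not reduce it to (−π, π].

(-8.6064, 17.4871, -2.4312, 14.6300)

x' = -7.5000 + 15.0000·cos(-2.4003)·0.1 = -8.6064
y' = 18.5000 + 15.0000·sin(-2.4003)·0.1 = 17.4871
θ' = -2.4003 + (15.0000/3.4)·tan(-0.07)·0.1 = -2.4312
v' = 15.0000 − 3.7000·0.1 = 14.6300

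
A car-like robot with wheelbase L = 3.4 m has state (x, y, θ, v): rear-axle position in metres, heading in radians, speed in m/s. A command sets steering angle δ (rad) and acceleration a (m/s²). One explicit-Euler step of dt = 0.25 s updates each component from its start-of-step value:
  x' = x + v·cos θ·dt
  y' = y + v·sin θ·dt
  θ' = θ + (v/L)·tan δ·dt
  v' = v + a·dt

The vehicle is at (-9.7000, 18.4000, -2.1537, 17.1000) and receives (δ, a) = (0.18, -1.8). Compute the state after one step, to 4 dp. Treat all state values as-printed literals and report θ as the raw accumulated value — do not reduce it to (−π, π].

(-12.0532, 14.8309, -1.9249, 16.6500)

x' = -9.7000 + 17.1000·cos(-2.1537)·0.25 = -12.0532
y' = 18.4000 + 17.1000·sin(-2.1537)·0.25 = 14.8309
θ' = -2.1537 + (17.1000/3.4)·tan(0.18)·0.25 = -1.9249
v' = 17.1000 − 1.8000·0.25 = 16.6500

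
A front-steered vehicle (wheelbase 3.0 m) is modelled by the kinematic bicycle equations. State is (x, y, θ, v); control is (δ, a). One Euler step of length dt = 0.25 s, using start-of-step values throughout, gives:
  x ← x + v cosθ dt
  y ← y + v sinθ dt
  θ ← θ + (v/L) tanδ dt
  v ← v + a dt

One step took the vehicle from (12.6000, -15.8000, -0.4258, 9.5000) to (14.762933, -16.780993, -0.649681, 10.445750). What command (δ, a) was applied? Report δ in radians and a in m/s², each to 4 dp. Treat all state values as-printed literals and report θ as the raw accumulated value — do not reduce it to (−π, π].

δ = -0.2756, a = 3.7830

a = (v'−v)/dt = (0.945750)/0.25 = 3.7830
Δθ = θ'−θ = -0.223881;  (v·dt/L) = 9.5000·0.25/3.0 = 0.791667
tan δ = Δθ·L/(v·dt) = -0.282797  →  δ = -0.2756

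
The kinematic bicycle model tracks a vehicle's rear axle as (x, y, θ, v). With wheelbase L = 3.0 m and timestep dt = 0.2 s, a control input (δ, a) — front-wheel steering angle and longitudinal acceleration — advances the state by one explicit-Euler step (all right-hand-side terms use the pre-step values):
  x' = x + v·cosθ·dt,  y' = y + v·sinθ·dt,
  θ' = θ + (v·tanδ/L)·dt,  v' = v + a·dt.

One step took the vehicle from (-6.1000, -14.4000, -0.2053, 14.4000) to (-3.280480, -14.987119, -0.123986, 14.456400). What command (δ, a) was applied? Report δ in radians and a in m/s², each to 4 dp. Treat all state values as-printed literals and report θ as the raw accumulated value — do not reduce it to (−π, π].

δ = 0.0845, a = 0.2820

a = (v'−v)/dt = (0.056400)/0.2 = 0.2820
Δθ = θ'−θ = 0.081314;  (v·dt/L) = 14.4000·0.2/3.0 = 0.960000
tan δ = Δθ·L/(v·dt) = 0.084702  →  δ = 0.0845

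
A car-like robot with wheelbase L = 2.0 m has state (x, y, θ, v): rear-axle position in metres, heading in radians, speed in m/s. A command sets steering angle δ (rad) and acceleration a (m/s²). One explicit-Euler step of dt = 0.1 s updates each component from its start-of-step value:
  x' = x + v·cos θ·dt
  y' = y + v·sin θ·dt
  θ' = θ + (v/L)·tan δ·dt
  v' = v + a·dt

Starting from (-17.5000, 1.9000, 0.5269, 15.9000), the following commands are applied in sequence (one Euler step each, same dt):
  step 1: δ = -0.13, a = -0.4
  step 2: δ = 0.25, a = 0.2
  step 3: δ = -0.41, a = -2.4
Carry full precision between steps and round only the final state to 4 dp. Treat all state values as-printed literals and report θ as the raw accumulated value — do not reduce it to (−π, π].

after step 1 (δ=-0.13, a=-0.4): (-16.125652, 2.699541, 0.422964, 15.860000)
after step 2 (δ=0.25, a=0.2): (-14.679416, 3.350539, 0.625450, 15.880000)
after step 3 (δ=-0.41, a=-2.4): (-13.392024, 4.280253, 0.280353, 15.640000)

(-13.3920, 4.2803, 0.2804, 15.6400)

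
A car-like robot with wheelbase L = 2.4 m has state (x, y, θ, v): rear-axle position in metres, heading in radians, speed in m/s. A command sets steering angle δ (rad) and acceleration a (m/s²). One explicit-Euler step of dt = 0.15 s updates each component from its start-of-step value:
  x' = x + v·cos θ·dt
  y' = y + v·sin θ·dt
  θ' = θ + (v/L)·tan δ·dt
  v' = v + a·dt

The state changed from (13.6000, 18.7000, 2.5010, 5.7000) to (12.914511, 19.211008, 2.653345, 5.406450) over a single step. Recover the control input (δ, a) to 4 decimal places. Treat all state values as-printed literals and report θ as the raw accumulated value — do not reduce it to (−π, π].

a = (v'−v)/dt = (-0.293550)/0.15 = -1.9570
Δθ = θ'−θ = 0.152345;  (v·dt/L) = 5.7000·0.15/2.4 = 0.356250
tan δ = Δθ·L/(v·dt) = 0.427635  →  δ = 0.4041

δ = 0.4041, a = -1.9570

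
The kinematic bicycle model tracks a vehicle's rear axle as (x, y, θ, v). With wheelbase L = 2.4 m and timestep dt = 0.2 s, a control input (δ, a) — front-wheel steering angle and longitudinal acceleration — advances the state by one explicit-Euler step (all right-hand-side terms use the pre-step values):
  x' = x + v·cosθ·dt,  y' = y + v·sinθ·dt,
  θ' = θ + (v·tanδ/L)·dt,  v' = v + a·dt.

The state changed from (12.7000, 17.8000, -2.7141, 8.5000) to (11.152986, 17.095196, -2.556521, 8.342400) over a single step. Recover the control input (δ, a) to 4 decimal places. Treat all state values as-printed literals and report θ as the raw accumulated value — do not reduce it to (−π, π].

δ = 0.2189, a = -0.7880

a = (v'−v)/dt = (-0.157600)/0.2 = -0.7880
Δθ = θ'−θ = 0.157579;  (v·dt/L) = 8.5000·0.2/2.4 = 0.708333
tan δ = Δθ·L/(v·dt) = 0.222464  →  δ = 0.2189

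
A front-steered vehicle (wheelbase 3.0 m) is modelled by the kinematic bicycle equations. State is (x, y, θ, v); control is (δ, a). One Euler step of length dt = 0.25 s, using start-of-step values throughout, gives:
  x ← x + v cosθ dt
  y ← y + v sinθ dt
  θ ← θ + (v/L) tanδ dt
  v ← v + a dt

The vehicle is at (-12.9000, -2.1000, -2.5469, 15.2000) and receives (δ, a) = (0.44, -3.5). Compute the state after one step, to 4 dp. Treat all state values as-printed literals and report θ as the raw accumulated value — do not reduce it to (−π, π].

(-16.0476, -4.2290, -1.9506, 14.3250)

x' = -12.9000 + 15.2000·cos(-2.5469)·0.25 = -16.0476
y' = -2.1000 + 15.2000·sin(-2.5469)·0.25 = -4.2290
θ' = -2.5469 + (15.2000/3.0)·tan(0.44)·0.25 = -1.9506
v' = 15.2000 − 3.5000·0.25 = 14.3250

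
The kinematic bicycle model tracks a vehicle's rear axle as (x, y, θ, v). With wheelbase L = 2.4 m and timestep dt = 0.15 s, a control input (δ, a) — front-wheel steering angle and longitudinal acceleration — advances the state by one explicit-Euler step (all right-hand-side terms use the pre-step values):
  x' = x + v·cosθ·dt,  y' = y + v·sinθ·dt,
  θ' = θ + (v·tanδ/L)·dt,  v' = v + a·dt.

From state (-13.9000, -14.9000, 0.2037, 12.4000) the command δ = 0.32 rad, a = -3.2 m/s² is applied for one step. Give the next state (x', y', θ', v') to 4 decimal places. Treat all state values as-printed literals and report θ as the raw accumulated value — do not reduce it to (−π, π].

x' = -13.9000 + 12.4000·cos(0.2037)·0.15 = -12.0785
y' = -14.9000 + 12.4000·sin(0.2037)·0.15 = -14.5237
θ' = 0.2037 + (12.4000/2.4)·tan(0.32)·0.15 = 0.4605
v' = 12.4000 − 3.2000·0.15 = 11.9200

(-12.0785, -14.5237, 0.4605, 11.9200)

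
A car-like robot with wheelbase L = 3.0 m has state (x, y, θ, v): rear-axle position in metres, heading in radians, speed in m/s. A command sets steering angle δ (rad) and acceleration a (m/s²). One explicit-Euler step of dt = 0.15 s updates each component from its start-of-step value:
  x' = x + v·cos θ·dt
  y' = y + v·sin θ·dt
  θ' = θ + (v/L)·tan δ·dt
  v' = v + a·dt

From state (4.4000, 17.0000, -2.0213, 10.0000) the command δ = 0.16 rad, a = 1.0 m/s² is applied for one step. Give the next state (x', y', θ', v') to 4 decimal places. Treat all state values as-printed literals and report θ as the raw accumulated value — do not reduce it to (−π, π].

(3.7469, 15.6497, -1.9406, 10.1500)

x' = 4.4000 + 10.0000·cos(-2.0213)·0.15 = 3.7469
y' = 17.0000 + 10.0000·sin(-2.0213)·0.15 = 15.6497
θ' = -2.0213 + (10.0000/3.0)·tan(0.16)·0.15 = -1.9406
v' = 10.0000 + 1.0000·0.15 = 10.1500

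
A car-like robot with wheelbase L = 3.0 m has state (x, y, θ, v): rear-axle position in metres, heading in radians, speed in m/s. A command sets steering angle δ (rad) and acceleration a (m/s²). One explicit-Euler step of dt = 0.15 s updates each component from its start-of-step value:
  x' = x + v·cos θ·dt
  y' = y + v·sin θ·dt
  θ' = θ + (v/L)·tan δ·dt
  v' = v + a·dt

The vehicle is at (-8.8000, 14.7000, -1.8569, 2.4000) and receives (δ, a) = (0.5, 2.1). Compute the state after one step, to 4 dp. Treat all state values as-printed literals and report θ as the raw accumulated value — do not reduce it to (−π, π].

(-8.9016, 14.3546, -1.7913, 2.7150)

x' = -8.8000 + 2.4000·cos(-1.8569)·0.15 = -8.9016
y' = 14.7000 + 2.4000·sin(-1.8569)·0.15 = 14.3546
θ' = -1.8569 + (2.4000/3.0)·tan(0.5)·0.15 = -1.7913
v' = 2.4000 + 2.1000·0.15 = 2.7150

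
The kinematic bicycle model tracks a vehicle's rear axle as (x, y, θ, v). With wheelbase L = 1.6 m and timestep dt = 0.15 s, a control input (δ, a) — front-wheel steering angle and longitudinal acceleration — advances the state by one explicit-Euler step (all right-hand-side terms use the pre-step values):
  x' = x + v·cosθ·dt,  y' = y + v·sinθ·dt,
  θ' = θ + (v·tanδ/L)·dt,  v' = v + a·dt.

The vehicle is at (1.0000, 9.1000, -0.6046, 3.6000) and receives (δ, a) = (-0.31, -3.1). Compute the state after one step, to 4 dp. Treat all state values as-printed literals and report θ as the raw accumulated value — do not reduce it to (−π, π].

x' = 1.0000 + 3.6000·cos(-0.6046)·0.15 = 1.4443
y' = 9.1000 + 3.6000·sin(-0.6046)·0.15 = 8.7930
θ' = -0.6046 + (3.6000/1.6)·tan(-0.31)·0.15 = -0.7127
v' = 3.6000 − 3.1000·0.15 = 3.1350

(1.4443, 8.7930, -0.7127, 3.1350)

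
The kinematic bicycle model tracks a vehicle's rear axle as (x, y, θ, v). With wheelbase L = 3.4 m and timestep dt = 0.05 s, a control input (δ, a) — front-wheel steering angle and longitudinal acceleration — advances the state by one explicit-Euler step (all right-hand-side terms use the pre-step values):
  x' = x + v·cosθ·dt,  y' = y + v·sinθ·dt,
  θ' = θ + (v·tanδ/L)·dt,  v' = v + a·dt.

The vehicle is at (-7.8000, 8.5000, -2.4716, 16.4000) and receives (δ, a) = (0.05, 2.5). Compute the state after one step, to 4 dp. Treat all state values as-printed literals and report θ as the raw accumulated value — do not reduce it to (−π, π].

(-8.4427, 7.9908, -2.4595, 16.5250)

x' = -7.8000 + 16.4000·cos(-2.4716)·0.05 = -8.4427
y' = 8.5000 + 16.4000·sin(-2.4716)·0.05 = 7.9908
θ' = -2.4716 + (16.4000/3.4)·tan(0.05)·0.05 = -2.4595
v' = 16.4000 + 2.5000·0.05 = 16.5250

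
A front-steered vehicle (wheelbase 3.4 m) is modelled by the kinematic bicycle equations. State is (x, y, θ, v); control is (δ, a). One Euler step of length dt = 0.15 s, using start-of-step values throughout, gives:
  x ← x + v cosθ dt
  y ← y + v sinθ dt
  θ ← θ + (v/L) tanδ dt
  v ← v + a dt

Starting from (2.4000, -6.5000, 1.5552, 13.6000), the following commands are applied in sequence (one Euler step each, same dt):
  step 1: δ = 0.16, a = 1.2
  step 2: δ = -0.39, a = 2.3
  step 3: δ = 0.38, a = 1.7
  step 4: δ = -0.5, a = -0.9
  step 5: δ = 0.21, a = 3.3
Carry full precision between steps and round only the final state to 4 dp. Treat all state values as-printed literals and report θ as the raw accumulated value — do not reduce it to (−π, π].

after step 1 (δ=0.16, a=1.2): (2.431815, -4.460248, 1.652028, 13.780000)
after step 2 (δ=-0.39, a=2.3): (2.264095, -2.400064, 1.402130, 14.125000)
after step 3 (δ=0.38, a=1.7): (2.619763, -0.311380, 1.651029, 14.380000)
after step 4 (δ=-0.5, a=-0.9): (2.446887, 1.838681, 1.304448, 14.245000)
after step 5 (δ=0.21, a=3.3): (3.009300, 3.900086, 1.438399, 14.740000)

(3.0093, 3.9001, 1.4384, 14.7400)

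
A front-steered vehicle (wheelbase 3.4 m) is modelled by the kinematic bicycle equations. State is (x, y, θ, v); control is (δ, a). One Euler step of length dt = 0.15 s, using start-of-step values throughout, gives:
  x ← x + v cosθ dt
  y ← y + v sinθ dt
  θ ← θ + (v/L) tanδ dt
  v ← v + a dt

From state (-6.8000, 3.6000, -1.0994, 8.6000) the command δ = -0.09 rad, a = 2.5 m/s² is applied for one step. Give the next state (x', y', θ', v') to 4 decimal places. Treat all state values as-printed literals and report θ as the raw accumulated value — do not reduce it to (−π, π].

x' = -6.8000 + 8.6000·cos(-1.0994)·0.15 = -6.2142
y' = 3.6000 + 8.6000·sin(-1.0994)·0.15 = 2.4507
θ' = -1.0994 + (8.6000/3.4)·tan(-0.09)·0.15 = -1.1336
v' = 8.6000 + 2.5000·0.15 = 8.9750

(-6.2142, 2.4507, -1.1336, 8.9750)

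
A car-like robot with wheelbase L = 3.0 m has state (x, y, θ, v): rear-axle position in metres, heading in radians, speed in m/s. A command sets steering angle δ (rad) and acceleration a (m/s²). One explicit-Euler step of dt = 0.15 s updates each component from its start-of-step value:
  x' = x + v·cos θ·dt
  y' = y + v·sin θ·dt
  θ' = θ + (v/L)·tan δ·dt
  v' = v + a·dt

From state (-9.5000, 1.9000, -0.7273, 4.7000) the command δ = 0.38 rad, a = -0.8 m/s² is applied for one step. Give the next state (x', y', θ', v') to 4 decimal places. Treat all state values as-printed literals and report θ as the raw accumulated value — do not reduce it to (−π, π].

x' = -9.5000 + 4.7000·cos(-0.7273)·0.15 = -8.9734
y' = 1.9000 + 4.7000·sin(-0.7273)·0.15 = 1.4313
θ' = -0.7273 + (4.7000/3.0)·tan(0.38)·0.15 = -0.6334
v' = 4.7000 − 0.8000·0.15 = 4.5800

(-8.9734, 1.4313, -0.6334, 4.5800)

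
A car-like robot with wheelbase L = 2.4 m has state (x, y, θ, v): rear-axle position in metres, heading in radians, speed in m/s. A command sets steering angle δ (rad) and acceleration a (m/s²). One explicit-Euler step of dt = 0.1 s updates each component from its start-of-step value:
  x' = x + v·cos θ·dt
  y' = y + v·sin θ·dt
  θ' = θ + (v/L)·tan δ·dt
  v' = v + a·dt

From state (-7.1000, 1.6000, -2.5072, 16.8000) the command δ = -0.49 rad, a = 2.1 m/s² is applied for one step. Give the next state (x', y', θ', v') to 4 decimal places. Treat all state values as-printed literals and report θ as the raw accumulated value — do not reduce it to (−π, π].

x' = -7.1000 + 16.8000·cos(-2.5072)·0.1 = -8.4531
y' = 1.6000 + 16.8000·sin(-2.5072)·0.1 = 0.6043
θ' = -2.5072 + (16.8000/2.4)·tan(-0.49)·0.1 = -2.8806
v' = 16.8000 + 2.1000·0.1 = 17.0100

(-8.4531, 0.6043, -2.8806, 17.0100)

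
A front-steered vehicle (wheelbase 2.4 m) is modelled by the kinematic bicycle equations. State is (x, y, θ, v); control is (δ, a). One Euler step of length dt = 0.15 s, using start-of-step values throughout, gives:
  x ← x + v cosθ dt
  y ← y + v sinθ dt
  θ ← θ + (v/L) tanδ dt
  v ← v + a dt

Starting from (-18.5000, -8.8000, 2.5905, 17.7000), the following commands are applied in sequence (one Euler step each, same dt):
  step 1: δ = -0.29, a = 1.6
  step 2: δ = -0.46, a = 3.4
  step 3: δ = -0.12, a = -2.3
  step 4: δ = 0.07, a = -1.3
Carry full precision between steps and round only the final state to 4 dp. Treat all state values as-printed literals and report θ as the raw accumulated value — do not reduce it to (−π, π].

after step 1 (δ=-0.29, a=1.6): (-20.761935, -7.409793, 2.260381, 17.940000)
after step 2 (δ=-0.46, a=3.4): (-22.473994, -5.333659, 1.704859, 18.450000)
after step 3 (δ=-0.12, a=-2.3): (-22.843902, -2.590991, 1.565816, 18.105000)
after step 4 (δ=0.07, a=-1.3): (-22.830376, 0.124725, 1.645155, 17.910000)

(-22.8304, 0.1247, 1.6452, 17.9100)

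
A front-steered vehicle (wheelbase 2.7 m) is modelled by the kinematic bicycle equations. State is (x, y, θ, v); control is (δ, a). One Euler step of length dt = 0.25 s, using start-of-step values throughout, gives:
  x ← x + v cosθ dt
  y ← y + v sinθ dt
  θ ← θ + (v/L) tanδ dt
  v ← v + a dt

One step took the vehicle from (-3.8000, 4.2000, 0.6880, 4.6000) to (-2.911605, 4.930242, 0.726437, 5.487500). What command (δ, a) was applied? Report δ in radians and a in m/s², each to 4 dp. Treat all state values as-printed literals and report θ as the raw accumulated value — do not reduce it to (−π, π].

a = (v'−v)/dt = (0.887500)/0.25 = 3.5500
Δθ = θ'−θ = 0.038437;  (v·dt/L) = 4.6000·0.25/2.7 = 0.425926
tan δ = Δθ·L/(v·dt) = 0.090243  →  δ = 0.0900

δ = 0.0900, a = 3.5500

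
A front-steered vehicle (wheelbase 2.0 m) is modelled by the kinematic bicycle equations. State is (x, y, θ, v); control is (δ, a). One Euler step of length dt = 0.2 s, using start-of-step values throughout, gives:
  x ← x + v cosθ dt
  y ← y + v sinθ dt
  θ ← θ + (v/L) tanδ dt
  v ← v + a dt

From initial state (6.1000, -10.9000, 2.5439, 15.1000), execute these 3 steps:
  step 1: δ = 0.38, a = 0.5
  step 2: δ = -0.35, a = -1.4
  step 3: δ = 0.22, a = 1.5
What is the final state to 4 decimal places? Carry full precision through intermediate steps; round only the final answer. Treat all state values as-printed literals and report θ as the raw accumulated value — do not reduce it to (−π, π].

after step 1 (δ=0.38, a=0.5): (3.603559, -9.200535, 3.147013, 15.200000)
after step 2 (δ=-0.35, a=-1.4): (0.563603, -9.217014, 2.592170, 14.920000)
after step 3 (δ=0.22, a=1.5): (-1.981230, -7.658784, 2.925810, 15.220000)

(-1.9812, -7.6588, 2.9258, 15.2200)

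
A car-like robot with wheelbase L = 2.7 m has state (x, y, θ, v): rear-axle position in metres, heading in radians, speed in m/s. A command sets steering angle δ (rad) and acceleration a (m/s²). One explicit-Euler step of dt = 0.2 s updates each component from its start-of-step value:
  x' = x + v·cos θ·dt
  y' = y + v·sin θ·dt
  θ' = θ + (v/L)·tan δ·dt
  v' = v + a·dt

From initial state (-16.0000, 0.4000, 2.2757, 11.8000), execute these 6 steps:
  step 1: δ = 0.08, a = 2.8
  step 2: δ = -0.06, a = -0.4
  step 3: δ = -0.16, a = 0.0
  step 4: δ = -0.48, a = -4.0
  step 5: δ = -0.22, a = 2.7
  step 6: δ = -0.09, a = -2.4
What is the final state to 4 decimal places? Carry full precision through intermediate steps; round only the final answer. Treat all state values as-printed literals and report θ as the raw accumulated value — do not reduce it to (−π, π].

(-22.2212, 12.5524, 1.3999, 11.5400)

after step 1 (δ=0.08, a=2.8): (-17.529187, 2.197551, 2.345775, 12.360000)
after step 2 (δ=-0.06, a=-0.4): (-19.258848, 3.963635, 2.290776, 12.280000)
after step 3 (δ=-0.16, a=0.0): (-20.878259, 5.810103, 2.143981, 12.280000)
after step 4 (δ=-0.48, a=-4.0): (-22.210173, 7.873581, 1.670418, 11.480000)
after step 5 (δ=-0.22, a=2.7): (-22.438525, 10.158197, 1.480258, 12.020000)
after step 6 (δ=-0.09, a=-2.4): (-22.221169, 12.552351, 1.399908, 11.540000)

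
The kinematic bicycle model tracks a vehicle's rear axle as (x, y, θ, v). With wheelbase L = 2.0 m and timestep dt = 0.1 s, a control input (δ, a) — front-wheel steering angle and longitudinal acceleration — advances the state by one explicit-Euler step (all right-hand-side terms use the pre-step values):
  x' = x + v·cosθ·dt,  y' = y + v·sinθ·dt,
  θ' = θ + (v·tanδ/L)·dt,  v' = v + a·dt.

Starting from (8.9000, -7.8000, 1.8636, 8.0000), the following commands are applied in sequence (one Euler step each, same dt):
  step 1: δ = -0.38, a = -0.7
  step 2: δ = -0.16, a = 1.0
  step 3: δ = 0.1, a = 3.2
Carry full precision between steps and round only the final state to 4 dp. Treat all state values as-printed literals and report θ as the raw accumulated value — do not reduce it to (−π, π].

after step 1 (δ=-0.38, a=-0.7): (8.669090, -7.034049, 1.703835, 7.930000)
after step 2 (δ=-0.16, a=1.0): (8.563901, -6.248057, 1.639848, 8.030000)
after step 3 (δ=0.1, a=3.2): (8.508497, -5.446970, 1.680132, 8.350000)

(8.5085, -5.4470, 1.6801, 8.3500)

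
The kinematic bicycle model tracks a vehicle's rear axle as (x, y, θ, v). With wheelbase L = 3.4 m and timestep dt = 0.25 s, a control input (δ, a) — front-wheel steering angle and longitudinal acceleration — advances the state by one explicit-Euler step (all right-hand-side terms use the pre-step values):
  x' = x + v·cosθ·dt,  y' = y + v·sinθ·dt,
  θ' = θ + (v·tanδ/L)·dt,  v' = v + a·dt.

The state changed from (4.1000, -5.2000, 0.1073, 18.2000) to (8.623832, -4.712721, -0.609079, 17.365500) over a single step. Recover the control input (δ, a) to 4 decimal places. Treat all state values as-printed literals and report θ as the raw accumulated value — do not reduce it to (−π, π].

δ = -0.4915, a = -3.3380

a = (v'−v)/dt = (-0.834500)/0.25 = -3.3380
Δθ = θ'−θ = -0.716379;  (v·dt/L) = 18.2000·0.25/3.4 = 1.338235
tan δ = Δθ·L/(v·dt) = -0.535316  →  δ = -0.4915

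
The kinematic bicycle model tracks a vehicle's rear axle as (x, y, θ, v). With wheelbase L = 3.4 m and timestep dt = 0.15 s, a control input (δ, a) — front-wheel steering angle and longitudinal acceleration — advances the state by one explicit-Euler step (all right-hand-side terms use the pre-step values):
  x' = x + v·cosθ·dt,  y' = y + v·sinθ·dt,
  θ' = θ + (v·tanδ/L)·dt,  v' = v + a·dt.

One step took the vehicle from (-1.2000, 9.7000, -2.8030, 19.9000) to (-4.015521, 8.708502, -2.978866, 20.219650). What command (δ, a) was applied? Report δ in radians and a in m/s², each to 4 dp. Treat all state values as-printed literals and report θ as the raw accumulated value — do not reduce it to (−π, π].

δ = -0.1977, a = 2.1310

a = (v'−v)/dt = (0.319650)/0.15 = 2.1310
Δθ = θ'−θ = -0.175866;  (v·dt/L) = 19.9000·0.15/3.4 = 0.877941
tan δ = Δθ·L/(v·dt) = -0.200316  →  δ = -0.1977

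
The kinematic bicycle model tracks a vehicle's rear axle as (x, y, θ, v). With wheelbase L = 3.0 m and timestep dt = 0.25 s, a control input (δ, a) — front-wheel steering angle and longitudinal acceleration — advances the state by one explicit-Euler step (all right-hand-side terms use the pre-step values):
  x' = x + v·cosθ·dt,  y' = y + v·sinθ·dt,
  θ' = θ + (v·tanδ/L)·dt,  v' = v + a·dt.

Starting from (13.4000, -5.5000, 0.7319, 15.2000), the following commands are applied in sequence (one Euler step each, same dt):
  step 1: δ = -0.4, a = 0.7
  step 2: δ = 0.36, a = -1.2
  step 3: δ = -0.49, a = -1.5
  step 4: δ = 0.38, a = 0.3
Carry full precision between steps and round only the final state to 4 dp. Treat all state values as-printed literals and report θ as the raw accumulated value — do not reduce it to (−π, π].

(26.6053, 0.1866, 0.4978, 14.7750)

after step 1 (δ=-0.4, a=0.7): (16.226843, -2.960520, 0.196362, 15.375000)
after step 2 (δ=0.36, a=-1.2): (19.996727, -2.210595, 0.678628, 15.075000)
after step 3 (δ=-0.49, a=-1.5): (22.930453, 0.155146, 0.008559, 14.700000)
after step 4 (δ=0.38, a=0.3): (26.605318, 0.186601, 0.497840, 14.775000)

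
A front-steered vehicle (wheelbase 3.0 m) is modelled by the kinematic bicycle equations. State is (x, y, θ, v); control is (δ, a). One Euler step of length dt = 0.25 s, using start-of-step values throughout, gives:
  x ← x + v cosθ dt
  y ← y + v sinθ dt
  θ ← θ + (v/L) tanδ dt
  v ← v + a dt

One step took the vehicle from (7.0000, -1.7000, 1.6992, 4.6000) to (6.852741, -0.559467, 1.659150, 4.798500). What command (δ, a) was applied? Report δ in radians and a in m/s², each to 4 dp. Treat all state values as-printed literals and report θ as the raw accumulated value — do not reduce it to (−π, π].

δ = -0.1041, a = 0.7940

a = (v'−v)/dt = (0.198500)/0.25 = 0.7940
Δθ = θ'−θ = -0.040050;  (v·dt/L) = 4.6000·0.25/3.0 = 0.383333
tan δ = Δθ·L/(v·dt) = -0.104478  →  δ = -0.1041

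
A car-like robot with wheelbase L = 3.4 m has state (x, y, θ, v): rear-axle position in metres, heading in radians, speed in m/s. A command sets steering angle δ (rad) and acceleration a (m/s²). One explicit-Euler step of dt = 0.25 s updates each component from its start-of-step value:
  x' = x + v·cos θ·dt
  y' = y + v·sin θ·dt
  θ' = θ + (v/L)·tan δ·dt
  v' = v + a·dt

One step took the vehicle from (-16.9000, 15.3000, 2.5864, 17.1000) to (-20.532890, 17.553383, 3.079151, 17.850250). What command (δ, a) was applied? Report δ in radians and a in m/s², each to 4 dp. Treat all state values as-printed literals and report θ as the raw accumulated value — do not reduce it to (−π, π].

a = (v'−v)/dt = (0.750250)/0.25 = 3.0010
Δθ = θ'−θ = 0.492751;  (v·dt/L) = 17.1000·0.25/3.4 = 1.257353
tan δ = Δθ·L/(v·dt) = 0.391896  →  δ = 0.3735

δ = 0.3735, a = 3.0010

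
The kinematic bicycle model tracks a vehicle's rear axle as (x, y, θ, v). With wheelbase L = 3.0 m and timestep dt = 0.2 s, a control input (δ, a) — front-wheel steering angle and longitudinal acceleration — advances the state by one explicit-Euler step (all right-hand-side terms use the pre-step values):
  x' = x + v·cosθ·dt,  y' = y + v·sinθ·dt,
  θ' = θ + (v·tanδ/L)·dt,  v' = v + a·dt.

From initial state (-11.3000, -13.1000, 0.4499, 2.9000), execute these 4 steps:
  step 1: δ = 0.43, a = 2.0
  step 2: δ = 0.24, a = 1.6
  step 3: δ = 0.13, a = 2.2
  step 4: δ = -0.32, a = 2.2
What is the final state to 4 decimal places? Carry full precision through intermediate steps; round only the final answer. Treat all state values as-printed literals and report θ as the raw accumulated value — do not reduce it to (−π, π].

after step 1 (δ=0.43, a=2.0): (-10.777715, -12.847772, 0.538567, 3.300000)
after step 2 (δ=0.24, a=1.6): (-10.211142, -12.509254, 0.592404, 3.620000)
after step 3 (δ=0.13, a=2.2): (-9.610511, -12.105003, 0.623956, 4.060000)
after step 4 (δ=-0.32, a=2.2): (-8.951513, -11.630592, 0.534260, 4.500000)

(-8.9515, -11.6306, 0.5343, 4.5000)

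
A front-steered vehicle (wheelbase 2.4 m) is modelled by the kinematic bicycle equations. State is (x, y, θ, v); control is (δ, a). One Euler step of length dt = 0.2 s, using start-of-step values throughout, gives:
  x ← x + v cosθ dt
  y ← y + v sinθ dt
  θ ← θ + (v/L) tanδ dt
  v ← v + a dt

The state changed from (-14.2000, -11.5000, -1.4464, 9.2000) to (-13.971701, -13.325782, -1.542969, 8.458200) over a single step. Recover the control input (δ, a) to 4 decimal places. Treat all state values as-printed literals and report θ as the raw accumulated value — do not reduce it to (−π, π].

δ = -0.1253, a = -3.7090

a = (v'−v)/dt = (-0.741800)/0.2 = -3.7090
Δθ = θ'−θ = -0.096569;  (v·dt/L) = 9.2000·0.2/2.4 = 0.766667
tan δ = Δθ·L/(v·dt) = -0.125960  →  δ = -0.1253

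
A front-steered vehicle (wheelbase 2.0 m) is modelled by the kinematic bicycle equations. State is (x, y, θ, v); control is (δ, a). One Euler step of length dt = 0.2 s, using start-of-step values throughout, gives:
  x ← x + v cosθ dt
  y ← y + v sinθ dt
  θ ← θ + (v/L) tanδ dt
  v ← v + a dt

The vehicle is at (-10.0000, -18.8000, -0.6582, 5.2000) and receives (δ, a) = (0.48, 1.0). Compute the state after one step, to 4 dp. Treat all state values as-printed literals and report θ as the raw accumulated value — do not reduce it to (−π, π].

(-9.1773, -19.4362, -0.3875, 5.4000)

x' = -10.0000 + 5.2000·cos(-0.6582)·0.2 = -9.1773
y' = -18.8000 + 5.2000·sin(-0.6582)·0.2 = -19.4362
θ' = -0.6582 + (5.2000/2.0)·tan(0.48)·0.2 = -0.3875
v' = 5.2000 + 1.0000·0.2 = 5.4000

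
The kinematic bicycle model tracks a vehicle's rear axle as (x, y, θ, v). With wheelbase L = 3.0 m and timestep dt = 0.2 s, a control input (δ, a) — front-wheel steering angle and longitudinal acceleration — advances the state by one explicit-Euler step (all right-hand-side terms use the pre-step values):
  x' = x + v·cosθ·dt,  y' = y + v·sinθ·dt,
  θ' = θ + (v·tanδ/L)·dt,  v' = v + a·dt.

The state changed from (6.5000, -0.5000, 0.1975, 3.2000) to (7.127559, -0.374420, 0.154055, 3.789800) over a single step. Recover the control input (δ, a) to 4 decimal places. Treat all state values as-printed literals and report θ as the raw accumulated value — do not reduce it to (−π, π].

δ = -0.2009, a = 2.9490

a = (v'−v)/dt = (0.589800)/0.2 = 2.9490
Δθ = θ'−θ = -0.043445;  (v·dt/L) = 3.2000·0.2/3.0 = 0.213333
tan δ = Δθ·L/(v·dt) = -0.203648  →  δ = -0.2009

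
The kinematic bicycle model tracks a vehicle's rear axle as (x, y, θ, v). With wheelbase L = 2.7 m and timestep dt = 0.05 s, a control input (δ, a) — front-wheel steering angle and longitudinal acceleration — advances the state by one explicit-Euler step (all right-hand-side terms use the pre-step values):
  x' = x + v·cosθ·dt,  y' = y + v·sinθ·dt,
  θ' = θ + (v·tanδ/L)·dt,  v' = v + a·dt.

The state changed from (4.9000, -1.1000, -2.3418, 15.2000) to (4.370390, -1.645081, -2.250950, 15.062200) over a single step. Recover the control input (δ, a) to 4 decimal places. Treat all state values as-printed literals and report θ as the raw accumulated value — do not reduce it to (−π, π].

a = (v'−v)/dt = (-0.137800)/0.05 = -2.7560
Δθ = θ'−θ = 0.090850;  (v·dt/L) = 15.2000·0.05/2.7 = 0.281481
tan δ = Δθ·L/(v·dt) = 0.322757  →  δ = 0.3122

δ = 0.3122, a = -2.7560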